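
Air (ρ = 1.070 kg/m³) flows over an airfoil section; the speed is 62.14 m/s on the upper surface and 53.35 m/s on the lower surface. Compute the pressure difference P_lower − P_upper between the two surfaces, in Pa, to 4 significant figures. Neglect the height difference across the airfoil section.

ΔP = 543.1 Pa

With negligible Δh, P + ½ρv² is constant, so P_low − P_up = ½ρ(v_up² − v_low²).
ΔP = ½·1.070·(62.14² − 53.35²) = 543.1 Pa.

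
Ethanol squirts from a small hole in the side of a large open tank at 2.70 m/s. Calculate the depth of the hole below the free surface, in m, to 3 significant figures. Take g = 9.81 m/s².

Torricelli: v = √(2gh), so h = v²/(2g).
h = 2.70²/(2·9.81) = 7.29/19.62 = 0.372 m.

0.372 m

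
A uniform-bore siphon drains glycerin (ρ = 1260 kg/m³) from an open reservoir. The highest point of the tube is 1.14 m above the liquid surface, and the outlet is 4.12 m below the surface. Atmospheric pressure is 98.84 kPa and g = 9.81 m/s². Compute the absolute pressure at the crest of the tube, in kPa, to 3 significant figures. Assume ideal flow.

P_top = 33.8 kPa

Bernoulli surface→outlet gives ½v² = g·h_out, so v = √(2·9.81·4.12) = 8.99 m/s.
Continuity keeps v the same throughout the tube; from surface to crest, P_atm + 0 = P_top + ½ρv² + ρg·h_top.
P_top = 98840 − ½·1260·8.99² − 1260·9.81·1.14 = 33800 Pa.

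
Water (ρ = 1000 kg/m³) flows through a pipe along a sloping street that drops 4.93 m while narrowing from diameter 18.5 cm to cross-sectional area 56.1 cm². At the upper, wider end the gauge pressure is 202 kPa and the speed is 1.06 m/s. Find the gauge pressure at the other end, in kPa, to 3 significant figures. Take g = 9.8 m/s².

Mass conservation (A₁v₁ = A₂v₂) gives v₂ = 1.06 × 269/56.1 = 5.08 m/s.
Applying Bernoulli between the two ends and solving for P₂: P₂ = P₁ + ½ρ(v₁² − v₂²) − ρgΔh.
P₂ = 202000 + ½·1000·(1.06² − 5.08²) − 1000·9.8·(−4.93) = 202000 + (-12300) − (-48300) = 238000 Pa.

P₂ ≈ 238 kPa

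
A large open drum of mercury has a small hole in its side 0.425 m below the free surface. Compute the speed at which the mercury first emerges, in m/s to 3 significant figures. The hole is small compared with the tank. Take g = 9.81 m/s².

Torricelli's result v = √(2gh) gives v = √(2·9.81·0.425) = 2.89 m/s.

v = 2.89 m/s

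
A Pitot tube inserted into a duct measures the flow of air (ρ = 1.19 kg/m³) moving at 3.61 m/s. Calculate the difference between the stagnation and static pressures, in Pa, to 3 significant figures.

At the stagnation point the flow is brought to rest, so Bernoulli gives P_stag − P_static = ½ρv².
ΔP = ½·1.19·3.61² = 7.75 Pa.

ΔP ≈ 7.75 Pa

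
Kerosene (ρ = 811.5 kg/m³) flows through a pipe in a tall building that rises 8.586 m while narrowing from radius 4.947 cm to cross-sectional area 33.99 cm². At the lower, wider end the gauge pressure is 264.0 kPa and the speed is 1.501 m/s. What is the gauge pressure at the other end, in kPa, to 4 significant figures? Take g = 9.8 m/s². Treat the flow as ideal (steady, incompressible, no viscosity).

P₂ ≈ 192.0 kPa

By continuity, v₂ = v₁·A₁/A₂ = 1.501·(76.88/33.99) = 3.395 m/s.
Applying Bernoulli between the two ends and solving for P₂: P₂ = P₁ + ½ρ(v₁² − v₂²) − ρgΔh.
P₂ = 264000 + ½·811.5·(1.501² − 3.395²) − 811.5·9.8·(+8.586) = 264000 + (-3763) − (68280) = 192000 Pa.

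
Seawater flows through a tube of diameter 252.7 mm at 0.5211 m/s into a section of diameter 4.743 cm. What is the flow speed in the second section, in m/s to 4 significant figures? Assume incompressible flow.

By continuity, v₂ = v₁·A₁/A₂ = 0.5211·(501.5/17.67) = 14.79 m/s.

v₂ ≈ 14.79 m/s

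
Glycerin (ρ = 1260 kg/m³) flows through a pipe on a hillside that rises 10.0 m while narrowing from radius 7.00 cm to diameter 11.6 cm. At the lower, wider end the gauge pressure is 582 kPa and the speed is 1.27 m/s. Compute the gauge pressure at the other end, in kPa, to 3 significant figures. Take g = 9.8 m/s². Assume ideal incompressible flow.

The volume flow rate is constant, so v₂ = (A₁/A₂)v₁ = (154/106)·1.27 = 1.85 m/s.
Bernoulli: P₁ + ½ρv₁² + ρg h₁ = P₂ + ½ρv₂² + ρg h₂, so P₂ = P₁ + ½ρ(v₁² − v₂²) − ρg(h₂ − h₁).
P₂ = 582000 + ½·1260·(1.27² − 1.85²) − 1260·9.8·(+10.0) = 582000 + (-1140) − (123000) = 457000 Pa.

P₂ = 457 kPa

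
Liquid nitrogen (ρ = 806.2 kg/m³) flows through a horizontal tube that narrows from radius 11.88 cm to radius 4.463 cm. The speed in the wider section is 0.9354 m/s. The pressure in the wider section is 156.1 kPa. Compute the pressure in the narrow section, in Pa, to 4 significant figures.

The volume flow rate is constant, so v₂ = (A₁/A₂)v₁ = (443.4/62.58)·0.9354 = 6.628 m/s.
Along the horizontal streamline, P + ½ρv² is constant.
P₂ = P₁ − ½ρ(v₂² − v₁²) = 156100 − ½·806.2·(6.628² − 0.9354²) = 156100 − 17360 = 138700 Pa.

P₂ ≈ 138700 Pa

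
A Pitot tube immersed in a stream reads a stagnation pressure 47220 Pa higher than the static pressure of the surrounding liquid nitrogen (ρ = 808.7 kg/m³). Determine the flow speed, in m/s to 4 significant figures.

The dynamic pressure equals the rise in static pressure at the stagnation point: ΔP = ½ρv².
v = √(2ΔP/ρ) = √(2·47220/808.7) = 10.81 m/s.

v ≈ 10.81 m/s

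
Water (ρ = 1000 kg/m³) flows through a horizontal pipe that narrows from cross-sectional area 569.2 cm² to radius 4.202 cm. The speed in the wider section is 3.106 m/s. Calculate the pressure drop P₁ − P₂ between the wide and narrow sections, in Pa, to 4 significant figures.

ΔP ≈ 503100 Pa

Continuity gives A₁v₁ = A₂v₂, so v₂ = (569.2 cm²)/(55.47 cm²) × 3.106 m/s = 31.87 m/s.
Bernoulli (h₁ = h₂): P₁ − P₂ = ½ρ(v₂² − v₁²).
P₁ − P₂ = ½·1000·(31.87² − 3.106²) = ½·1000·1006 = 503100 Pa.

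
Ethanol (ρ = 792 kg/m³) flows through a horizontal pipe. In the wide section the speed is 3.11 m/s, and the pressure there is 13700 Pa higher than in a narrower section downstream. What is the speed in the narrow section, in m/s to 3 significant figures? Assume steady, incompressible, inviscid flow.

v₂ ≈ 6.65 m/s

Horizontal Bernoulli: P₁ + ½ρv₁² = P₂ + ½ρv₂², so v₂² = v₁² + 2(P₁ − P₂)/ρ.
v₂ = √(3.11² + 2·13700/792) = √(9.67 + 34.6) = 6.65 m/s.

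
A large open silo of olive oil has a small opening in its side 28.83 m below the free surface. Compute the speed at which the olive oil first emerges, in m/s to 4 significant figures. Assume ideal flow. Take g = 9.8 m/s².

23.77 m/s

With the surface at rest and both surface and jet at atmospheric pressure, Bernoulli gives ρg h = ½ρv², so v = √(2gh) = √(2·9.8·28.83) = 23.77 m/s.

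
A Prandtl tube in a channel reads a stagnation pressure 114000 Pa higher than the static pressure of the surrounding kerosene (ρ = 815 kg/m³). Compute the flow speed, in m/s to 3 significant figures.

v ≈ 16.7 m/s

Bernoulli between the free stream and the stagnation point: ½ρv² = P_stag − P_static.
v = √(2ΔP/ρ) = √(2·114000/815) = 16.7 m/s.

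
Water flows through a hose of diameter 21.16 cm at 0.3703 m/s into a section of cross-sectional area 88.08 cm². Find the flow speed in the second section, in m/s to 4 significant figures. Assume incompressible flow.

Continuity gives A₁v₁ = A₂v₂, so v₂ = (351.7 cm²)/(88.08 cm²) × 0.3703 m/s = 1.478 m/s.

1.478 m/s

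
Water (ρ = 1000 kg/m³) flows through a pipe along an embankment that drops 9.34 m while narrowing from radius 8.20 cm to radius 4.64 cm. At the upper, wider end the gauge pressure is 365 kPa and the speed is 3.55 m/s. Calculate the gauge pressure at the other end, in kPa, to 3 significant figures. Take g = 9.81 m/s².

By continuity, v₂ = v₁·A₁/A₂ = 3.55·(211/67.6) = 11.1 m/s.
Applying Bernoulli between the two ends and solving for P₂: P₂ = P₁ + ½ρ(v₁² − v₂²) − ρgΔh.
P₂ = 365000 + ½·1000·(3.55² − 11.1²) − 1000·9.81·(−9.34) = 365000 + (-55200) − (-91600) = 401000 Pa.

P₂ = 401 kPa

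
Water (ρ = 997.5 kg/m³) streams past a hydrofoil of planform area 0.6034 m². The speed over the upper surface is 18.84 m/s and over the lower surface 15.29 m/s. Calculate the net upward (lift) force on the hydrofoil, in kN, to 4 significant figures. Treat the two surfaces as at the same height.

From P + ½ρv² = const at equal height, P_low − P_up = ½ρ(v_up² − v_low²).
ΔP = ½·997.5·(18.84² − 15.29²) = 60430 Pa.
Lift = ΔP · A = 60430 × 0.6034 = 36460 N.

F ≈ 36.46 kN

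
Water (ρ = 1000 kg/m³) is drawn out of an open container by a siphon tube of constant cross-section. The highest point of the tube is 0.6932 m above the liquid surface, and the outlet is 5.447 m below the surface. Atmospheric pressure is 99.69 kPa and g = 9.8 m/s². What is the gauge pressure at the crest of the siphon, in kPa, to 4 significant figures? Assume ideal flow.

P_gauge ≈ -60.17 kPa

Bernoulli surface→outlet gives ½v² = g·h_out, so v = √(2·9.8·5.447) = 10.33 m/s.
The bore is uniform, so the speed at the crest is the same v. Bernoulli surface→crest: P_atm = P_top + ½ρv² + ρg·h_top.
P_top = 99690 − ½·1000·10.33² − 1000·9.8·0.6932 = 39520 Pa. So P_gauge = P_top − P_atm = -60170 Pa.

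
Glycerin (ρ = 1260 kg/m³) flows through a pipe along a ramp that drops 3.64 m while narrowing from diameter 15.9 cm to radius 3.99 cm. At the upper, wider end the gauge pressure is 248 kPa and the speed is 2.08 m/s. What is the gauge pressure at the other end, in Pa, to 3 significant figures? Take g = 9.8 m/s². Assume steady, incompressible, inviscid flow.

Mass conservation (A₁v₁ = A₂v₂) gives v₂ = 2.08 × 199/50.0 = 8.26 m/s.
Energy conservation along the streamline gives P₂ = P₁ − ½ρ(v₂² − v₁²) − ρg(h₂ − h₁).
P₂ = 248000 + ½·1260·(2.08² − 8.26²) − 1260·9.8·(−3.64) = 248000 + (-40200) − (-44900) = 253000 Pa.

P₂ ≈ 253000 Pa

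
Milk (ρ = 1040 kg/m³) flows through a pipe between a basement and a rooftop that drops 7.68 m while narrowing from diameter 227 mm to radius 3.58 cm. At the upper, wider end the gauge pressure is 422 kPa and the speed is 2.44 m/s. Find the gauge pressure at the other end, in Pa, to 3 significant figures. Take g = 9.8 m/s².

Continuity gives A₁v₁ = A₂v₂, so v₂ = (405 cm²)/(40.3 cm²) × 2.44 m/s = 24.5 m/s.
Energy conservation along the streamline gives P₂ = P₁ − ½ρ(v₂² − v₁²) − ρg(h₂ − h₁).
P₂ = 422000 + ½·1040·(2.44² − 24.5²) − 1040·9.8·(−7.68) = 422000 + (-310000) − (-78300) = 191000 Pa.

P₂ ≈ 191000 Pa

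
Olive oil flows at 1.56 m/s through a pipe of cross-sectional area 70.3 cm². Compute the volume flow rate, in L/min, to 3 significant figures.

Q = A·v = 0.00703 m² × 1.56 m/s = 0.0110 m³/s.
Converting: 0.0110 m³/s × 60000 = 658 L/min.

Q ≈ 658 L/min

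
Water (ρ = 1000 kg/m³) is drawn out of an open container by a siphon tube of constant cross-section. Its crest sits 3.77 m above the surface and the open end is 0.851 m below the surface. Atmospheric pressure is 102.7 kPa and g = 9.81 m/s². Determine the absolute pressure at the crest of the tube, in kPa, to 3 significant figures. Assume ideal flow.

The outlet speed comes from Torricelli: v = √(2g·0.851) = 4.09 m/s.
Continuity keeps v the same throughout the tube; from surface to crest, P_atm + 0 = P_top + ½ρv² + ρg·h_top.
P_top = 102700 − ½·1000·4.09² − 1000·9.81·3.77 = 57400 Pa.

P_top ≈ 57.4 kPa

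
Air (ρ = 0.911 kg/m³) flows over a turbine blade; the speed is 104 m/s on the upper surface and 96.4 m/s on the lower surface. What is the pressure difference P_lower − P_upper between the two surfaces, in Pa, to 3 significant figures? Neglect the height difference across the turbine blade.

694 Pa

The pressure is lower where the speed is higher: ΔP = ½ρ(v_up² − v_low²).
ΔP = ½·0.911·(104² − 96.4²) = 694 Pa.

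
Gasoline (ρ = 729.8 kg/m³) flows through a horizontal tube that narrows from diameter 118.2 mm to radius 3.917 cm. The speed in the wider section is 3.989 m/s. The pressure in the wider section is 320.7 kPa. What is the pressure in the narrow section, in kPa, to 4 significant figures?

P₂ ≈ 296.4 kPa

Mass conservation (A₁v₁ = A₂v₂) gives v₂ = 3.989 × 109.7/48.20 = 9.081 m/s.
The pipe is horizontal, so Bernoulli reduces to P₁ + ½ρv₁² = P₂ + ½ρv₂².
P₂ = P₁ − ½ρ(v₂² − v₁²) = 320700 − ½·729.8·(9.081² − 3.989²) = 320700 − 24280 = 296400 Pa.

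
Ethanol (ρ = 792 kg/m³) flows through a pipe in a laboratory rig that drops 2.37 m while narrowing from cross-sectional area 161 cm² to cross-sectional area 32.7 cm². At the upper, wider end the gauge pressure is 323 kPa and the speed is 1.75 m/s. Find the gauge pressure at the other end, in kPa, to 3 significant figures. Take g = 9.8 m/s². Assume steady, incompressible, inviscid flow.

By continuity, v₂ = v₁·A₁/A₂ = 1.75·(161/32.7) = 8.62 m/s.
Bernoulli: P₁ + ½ρv₁² + ρg h₁ = P₂ + ½ρv₂² + ρg h₂, so P₂ = P₁ + ½ρ(v₁² − v₂²) − ρg(h₂ − h₁).
P₂ = 323000 + ½·792·(1.75² − 8.62²) − 792·9.8·(−2.37) = 323000 + (-28200) − (-18400) = 313000 Pa.

P₂ ≈ 313 kPa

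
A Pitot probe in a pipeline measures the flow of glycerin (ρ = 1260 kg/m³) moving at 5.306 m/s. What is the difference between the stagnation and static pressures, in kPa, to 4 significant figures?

17.74 kPa

At the stagnation point the flow is brought to rest, so Bernoulli gives P_stag − P_static = ½ρv².
ΔP = ½·1260·5.306² = 17740 Pa.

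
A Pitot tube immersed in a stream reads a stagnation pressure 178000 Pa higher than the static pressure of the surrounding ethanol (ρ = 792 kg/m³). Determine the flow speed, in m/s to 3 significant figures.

21.2 m/s

At the stagnation point the flow is brought to rest, so Bernoulli gives P_stag − P_static = ½ρv².
v = √(2ΔP/ρ) = √(2·178000/792) = 21.2 m/s.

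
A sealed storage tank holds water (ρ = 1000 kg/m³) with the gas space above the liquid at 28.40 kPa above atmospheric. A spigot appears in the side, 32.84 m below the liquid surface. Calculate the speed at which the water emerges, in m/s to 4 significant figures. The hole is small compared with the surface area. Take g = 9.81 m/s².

v ≈ 26.48 m/s

Take point 1 at the surface (v₁ ≈ 0) and point 2 at the hole (at atmospheric pressure). Bernoulli: P₁ + ρg h = P_atm + ½ρv₂².
With P₁ − P_atm = 28400 Pa, v₂ = √(2gh + 2ΔP/ρ) = √(2·9.81·32.84 + 2·28400/1000) = 26.48 m/s.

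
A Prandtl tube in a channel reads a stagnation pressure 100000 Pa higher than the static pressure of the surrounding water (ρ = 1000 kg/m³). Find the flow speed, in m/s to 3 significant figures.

v = 14.1 m/s

Bernoulli between the free stream and the stagnation point: ½ρv² = P_stag − P_static.
v = √(2ΔP/ρ) = √(2·100000/1000) = 14.1 m/s.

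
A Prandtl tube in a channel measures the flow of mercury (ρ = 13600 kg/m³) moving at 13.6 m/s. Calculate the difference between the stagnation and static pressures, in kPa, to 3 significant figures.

At the stagnation point the flow is brought to rest, so Bernoulli gives P_stag − P_static = ½ρv².
ΔP = ½·13600·13.6² = 1260000 Pa.

1260 kPa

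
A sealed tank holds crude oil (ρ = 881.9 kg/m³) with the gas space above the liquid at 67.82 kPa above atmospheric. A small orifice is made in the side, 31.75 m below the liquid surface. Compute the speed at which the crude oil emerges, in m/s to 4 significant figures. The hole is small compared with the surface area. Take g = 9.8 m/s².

27.86 m/s

Take point 1 at the surface (v₁ ≈ 0) and point 2 at the hole (at atmospheric pressure). Bernoulli: P₁ + ρg h = P_atm + ½ρv₂².
With P₁ − P_atm = 67820 Pa, v₂ = √(2gh + 2ΔP/ρ) = √(2·9.8·31.75 + 2·67820/881.9) = 27.86 m/s.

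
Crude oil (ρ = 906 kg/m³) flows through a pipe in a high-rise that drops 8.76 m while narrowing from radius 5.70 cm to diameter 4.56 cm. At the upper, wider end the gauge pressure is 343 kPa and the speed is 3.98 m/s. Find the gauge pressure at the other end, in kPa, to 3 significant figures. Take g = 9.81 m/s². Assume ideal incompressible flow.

148 kPa

Mass conservation (A₁v₁ = A₂v₂) gives v₂ = 3.98 × 102/16.3 = 24.9 m/s.
Applying Bernoulli between the two ends and solving for P₂: P₂ = P₁ + ½ρ(v₁² − v₂²) − ρgΔh.
P₂ = 343000 + ½·906·(3.98² − 24.9²) − 906·9.81·(−8.76) = 343000 + (-273000) − (-77900) = 148000 Pa.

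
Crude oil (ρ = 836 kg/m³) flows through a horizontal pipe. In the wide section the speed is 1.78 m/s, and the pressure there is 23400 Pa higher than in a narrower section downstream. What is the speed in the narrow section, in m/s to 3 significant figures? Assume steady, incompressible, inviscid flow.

v₂ ≈ 7.69 m/s

Horizontal Bernoulli: P₁ + ½ρv₁² = P₂ + ½ρv₂², so v₂² = v₁² + 2(P₁ − P₂)/ρ.
v₂ = √(1.78² + 2·23400/836) = √(3.17 + 56.0) = 7.69 m/s.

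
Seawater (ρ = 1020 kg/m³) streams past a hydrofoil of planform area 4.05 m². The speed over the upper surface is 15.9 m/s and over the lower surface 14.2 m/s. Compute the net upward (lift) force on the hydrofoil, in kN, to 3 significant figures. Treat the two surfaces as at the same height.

The faster flow above has the lower pressure; Bernoulli (same height) gives ΔP = ½ρ(v_up² − v_low²).
ΔP = ½·1020·(15.9² − 14.2²) = 26100 Pa.
Lift = ΔP · A = 26100 × 4.05 = 106000 N.

F = 106 kN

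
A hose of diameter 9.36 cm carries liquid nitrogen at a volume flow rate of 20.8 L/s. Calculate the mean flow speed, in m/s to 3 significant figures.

v ≈ 3.02 m/s

Q = 20.8 L/s = 0.0208 m³/s.
v = Q/A = 0.0208 / 0.00688 = 3.02 m/s.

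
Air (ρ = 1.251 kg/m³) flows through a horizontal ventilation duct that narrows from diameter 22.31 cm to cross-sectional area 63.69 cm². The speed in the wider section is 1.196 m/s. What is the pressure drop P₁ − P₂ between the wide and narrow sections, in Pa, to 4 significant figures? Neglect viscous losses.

Continuity gives A₁v₁ = A₂v₂, so v₂ = (390.9 cm²)/(63.69 cm²) × 1.196 m/s = 7.341 m/s.
Along the horizontal streamline, P + ½ρv² is constant.
P₁ − P₂ = ½·1.251·(7.341² − 1.196²) = ½·1.251·52.46 = 32.81 Pa.

ΔP ≈ 32.81 Pa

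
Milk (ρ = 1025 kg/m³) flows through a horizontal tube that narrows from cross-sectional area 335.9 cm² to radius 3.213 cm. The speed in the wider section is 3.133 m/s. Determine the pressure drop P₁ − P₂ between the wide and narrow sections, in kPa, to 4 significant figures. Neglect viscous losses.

534.6 kPa

By continuity, v₂ = v₁·A₁/A₂ = 3.133·(335.9/32.43) = 32.45 m/s.
Bernoulli (h₁ = h₂): P₁ − P₂ = ½ρ(v₂² − v₁²).
P₁ − P₂ = ½·1025·(32.45² − 3.133²) = ½·1025·1043 = 534600 Pa.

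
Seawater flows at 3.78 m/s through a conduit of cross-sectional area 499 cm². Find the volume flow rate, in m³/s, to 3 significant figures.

Q = 0.189 m³/s

Q = A·v = 0.0499 m² × 3.78 m/s = 0.189 m³/s.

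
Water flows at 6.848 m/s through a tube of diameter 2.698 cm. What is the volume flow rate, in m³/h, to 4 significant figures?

Q = A·v = 0.0005717 m² × 6.848 m/s = 0.003915 m³/s.
Converting: 0.003915 m³/s × 3600 = 14.09 m³/h.

Q ≈ 14.09 m³/h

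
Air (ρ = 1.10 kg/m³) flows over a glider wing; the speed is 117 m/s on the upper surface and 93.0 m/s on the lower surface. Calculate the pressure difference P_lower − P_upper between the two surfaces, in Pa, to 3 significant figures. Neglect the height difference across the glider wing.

The pressure is lower where the speed is higher: ΔP = ½ρ(v_up² − v_low²).
ΔP = ½·1.10·(117² − 93.0²) = 2770 Pa.

ΔP ≈ 2770 Pa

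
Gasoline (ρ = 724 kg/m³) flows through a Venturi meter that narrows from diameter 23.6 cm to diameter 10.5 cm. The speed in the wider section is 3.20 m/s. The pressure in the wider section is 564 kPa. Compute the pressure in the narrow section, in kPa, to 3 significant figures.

The volume flow rate is constant, so v₂ = (A₁/A₂)v₁ = (437/86.6)·3.20 = 16.2 m/s.
With no height change, Bernoulli's equation is P₁ + ½ρv₁² = P₂ + ½ρv₂².
P₂ = P₁ − ½ρ(v₂² − v₁²) = 564000 − ½·724·(16.2² − 3.20²) = 564000 − 90900 = 473000 Pa.

473 kPa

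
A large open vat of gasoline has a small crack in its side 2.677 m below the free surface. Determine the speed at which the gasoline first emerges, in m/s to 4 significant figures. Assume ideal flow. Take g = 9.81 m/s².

Bernoulli from surface to hole (P equal, v_surface ≈ 0): v = √(2gh) = √(2×9.81×2.677) = 7.247 m/s.

v ≈ 7.247 m/s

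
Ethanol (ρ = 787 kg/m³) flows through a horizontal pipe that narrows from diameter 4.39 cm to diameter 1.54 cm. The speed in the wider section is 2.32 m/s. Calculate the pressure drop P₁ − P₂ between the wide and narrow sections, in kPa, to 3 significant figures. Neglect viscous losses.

ΔP ≈ 138 kPa

By continuity, v₂ = v₁·A₁/A₂ = 2.32·(15.1/1.86) = 18.9 m/s.
Bernoulli (h₁ = h₂): P₁ − P₂ = ½ρ(v₂² − v₁²).
P₁ − P₂ = ½·787·(18.9² − 2.32²) = ½·787·350 = 138000 Pa.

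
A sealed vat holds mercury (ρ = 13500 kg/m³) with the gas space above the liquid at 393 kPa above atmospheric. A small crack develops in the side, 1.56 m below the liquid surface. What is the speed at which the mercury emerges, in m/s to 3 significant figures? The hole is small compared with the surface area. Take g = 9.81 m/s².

Take point 1 at the surface (v₁ ≈ 0) and point 2 at the hole (at atmospheric pressure). Bernoulli: P₁ + ρg h = P_atm + ½ρv₂².
With P₁ − P_atm = 393000 Pa, v₂ = √(2gh + 2ΔP/ρ) = √(2·9.81·1.56 + 2·393000/13500) = 9.42 m/s.

v ≈ 9.42 m/s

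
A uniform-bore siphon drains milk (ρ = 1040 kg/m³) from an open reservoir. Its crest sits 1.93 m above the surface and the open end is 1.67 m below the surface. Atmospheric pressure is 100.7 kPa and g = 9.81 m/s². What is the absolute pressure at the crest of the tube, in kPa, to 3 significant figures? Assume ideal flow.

P_top ≈ 64.0 kPa

From the surface to the outlet (both open to atmosphere, surface at rest): v = √(2g·h_out) = √(2·9.81·1.67) = 5.72 m/s.
Continuity keeps v the same throughout the tube; from surface to crest, P_atm + 0 = P_top + ½ρv² + ρg·h_top.
P_top = 100700 − ½·1040·5.72² − 1040·9.81·1.93 = 64000 Pa.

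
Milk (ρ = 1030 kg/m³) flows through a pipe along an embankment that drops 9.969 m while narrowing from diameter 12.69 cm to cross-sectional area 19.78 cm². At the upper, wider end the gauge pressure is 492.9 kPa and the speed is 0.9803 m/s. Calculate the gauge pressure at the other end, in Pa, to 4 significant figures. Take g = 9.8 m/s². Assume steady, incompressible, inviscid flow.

P₂ ≈ 573800 Pa

Mass conservation (A₁v₁ = A₂v₂) gives v₂ = 0.9803 × 126.5/19.78 = 6.268 m/s.
Applying Bernoulli between the two ends and solving for P₂: P₂ = P₁ + ½ρ(v₁² − v₂²) − ρgΔh.
P₂ = 492900 + ½·1030·(0.9803² − 6.268²) − 1030·9.8·(−9.969) = 492900 + (-19740) − (-100600) = 573800 Pa.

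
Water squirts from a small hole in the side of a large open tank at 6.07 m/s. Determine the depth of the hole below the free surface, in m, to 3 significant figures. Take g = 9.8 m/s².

h ≈ 1.88 m

For a small hole in a large open tank, ½v² = gh, giving h = v²/(2g).
h = 6.07²/(2·9.8) = 36.8/19.60 = 1.88 m.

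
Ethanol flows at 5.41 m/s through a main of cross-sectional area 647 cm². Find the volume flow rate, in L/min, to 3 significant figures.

Q ≈ 21000 L/min

Q = A·v = 0.0647 m² × 5.41 m/s = 0.350 m³/s.
Converting: 0.350 m³/s × 60000 = 21000 L/min.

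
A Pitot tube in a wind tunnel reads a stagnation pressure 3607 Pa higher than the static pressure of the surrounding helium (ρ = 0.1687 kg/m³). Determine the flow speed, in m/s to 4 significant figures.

206.8 m/s

The dynamic pressure equals the rise in static pressure at the stagnation point: ΔP = ½ρv².
v = √(2ΔP/ρ) = √(2·3607/0.1687) = 206.8 m/s.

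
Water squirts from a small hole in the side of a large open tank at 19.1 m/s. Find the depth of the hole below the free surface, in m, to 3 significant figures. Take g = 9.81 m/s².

Torricelli: v = √(2gh), so h = v²/(2g).
h = 19.1²/(2·9.81) = 365/19.62 = 18.6 m.

h ≈ 18.6 m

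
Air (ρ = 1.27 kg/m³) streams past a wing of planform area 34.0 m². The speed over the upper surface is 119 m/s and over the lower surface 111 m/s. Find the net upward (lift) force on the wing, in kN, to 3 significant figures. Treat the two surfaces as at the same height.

F ≈ 39.7 kN

The faster flow above has the lower pressure; Bernoulli (same height) gives ΔP = ½ρ(v_up² − v_low²).
ΔP = ½·1.27·(119² − 111²) = 1170 Pa.
Lift = ΔP · A = 1170 × 34.0 = 39700 N.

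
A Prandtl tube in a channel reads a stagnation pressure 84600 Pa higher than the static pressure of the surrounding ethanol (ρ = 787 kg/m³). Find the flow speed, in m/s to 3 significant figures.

v ≈ 14.7 m/s

The dynamic pressure equals the rise in static pressure at the stagnation point: ΔP = ½ρv².
v = √(2ΔP/ρ) = √(2·84600/787) = 14.7 m/s.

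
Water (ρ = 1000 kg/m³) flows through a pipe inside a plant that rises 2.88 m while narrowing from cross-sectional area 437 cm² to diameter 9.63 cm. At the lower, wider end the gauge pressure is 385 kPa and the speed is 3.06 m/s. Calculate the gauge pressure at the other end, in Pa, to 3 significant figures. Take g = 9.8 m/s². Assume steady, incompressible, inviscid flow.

P₂ ≈ 193000 Pa

The volume flow rate is constant, so v₂ = (A₁/A₂)v₁ = (437/72.8)·3.06 = 18.4 m/s.
Bernoulli: P₁ + ½ρv₁² + ρg h₁ = P₂ + ½ρv₂² + ρg h₂, so P₂ = P₁ + ½ρ(v₁² − v₂²) − ρg(h₂ − h₁).
P₂ = 385000 + ½·1000·(3.06² − 18.4²) − 1000·9.8·(+2.88) = 385000 + (-164000) − (28200) = 193000 Pa.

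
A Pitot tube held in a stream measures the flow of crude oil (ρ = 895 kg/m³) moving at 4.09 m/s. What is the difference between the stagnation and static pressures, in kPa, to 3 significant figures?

ΔP = 7.49 kPa

At the stagnation point the flow is brought to rest, so Bernoulli gives P_stag − P_static = ½ρv².
ΔP = ½·895·4.09² = 7490 Pa.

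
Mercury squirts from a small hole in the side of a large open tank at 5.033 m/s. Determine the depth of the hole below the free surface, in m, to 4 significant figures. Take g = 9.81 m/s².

Torricelli: v = √(2gh), so h = v²/(2g).
h = 5.033²/(2·9.81) = 25.33/19.62 = 1.291 m.

h = 1.291 m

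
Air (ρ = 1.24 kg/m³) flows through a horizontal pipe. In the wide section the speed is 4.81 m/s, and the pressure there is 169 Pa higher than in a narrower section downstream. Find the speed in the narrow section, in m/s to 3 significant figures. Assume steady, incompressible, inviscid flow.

v₂ = 17.2 m/s

Horizontal Bernoulli: P₁ + ½ρv₁² = P₂ + ½ρv₂², so v₂² = v₁² + 2(P₁ − P₂)/ρ.
v₂ = √(4.81² + 2·169/1.24) = √(23.1 + 273) = 17.2 m/s.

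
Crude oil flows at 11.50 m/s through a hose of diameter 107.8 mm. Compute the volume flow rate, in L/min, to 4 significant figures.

Q ≈ 6298 L/min

Q = A·v = 0.009127 m² × 11.50 m/s = 0.1050 m³/s.
Converting: 0.1050 m³/s × 60000 = 6298 L/min.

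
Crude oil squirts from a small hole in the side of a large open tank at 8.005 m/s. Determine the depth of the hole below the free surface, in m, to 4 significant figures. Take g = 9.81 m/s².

For a small hole in a large open tank, ½v² = gh, giving h = v²/(2g).
h = 8.005²/(2·9.81) = 64.08/19.62 = 3.266 m.

3.266 m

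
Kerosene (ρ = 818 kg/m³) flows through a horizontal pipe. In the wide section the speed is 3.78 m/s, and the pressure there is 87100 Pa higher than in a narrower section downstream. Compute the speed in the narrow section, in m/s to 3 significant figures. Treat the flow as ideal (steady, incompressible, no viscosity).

v₂ ≈ 15.1 m/s

Along the level pipe P + ½ρv² is conserved, hence v₂² = v₁² + 2(P₁ − P₂)/ρ.
v₂ = √(3.78² + 2·87100/818) = √(14.3 + 213) = 15.1 m/s.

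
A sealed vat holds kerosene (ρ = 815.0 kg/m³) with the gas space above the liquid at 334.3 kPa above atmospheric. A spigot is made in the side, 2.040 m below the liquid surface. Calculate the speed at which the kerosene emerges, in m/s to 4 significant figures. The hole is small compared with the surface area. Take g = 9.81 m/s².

Take point 1 at the surface (v₁ ≈ 0) and point 2 at the hole (at atmospheric pressure). Bernoulli: P₁ + ρg h = P_atm + ½ρv₂².
With P₁ − P_atm = 334300 Pa, v₂ = √(2gh + 2ΔP/ρ) = √(2·9.81·2.040 + 2·334300/815.0) = 29.33 m/s.

v ≈ 29.33 m/s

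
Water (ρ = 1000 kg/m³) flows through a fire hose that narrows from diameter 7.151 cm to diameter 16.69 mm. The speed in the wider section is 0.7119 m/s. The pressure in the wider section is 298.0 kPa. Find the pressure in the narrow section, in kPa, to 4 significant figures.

Continuity gives A₁v₁ = A₂v₂, so v₂ = (40.16 cm²)/(2.188 cm²) × 0.7119 m/s = 13.07 m/s.
Along the horizontal streamline, P + ½ρv² is constant.
P₂ = P₁ − ½ρ(v₂² − v₁²) = 298000 − ½·1000·(13.07² − 0.7119²) = 298000 − 85150 = 212900 Pa.

212.9 kPa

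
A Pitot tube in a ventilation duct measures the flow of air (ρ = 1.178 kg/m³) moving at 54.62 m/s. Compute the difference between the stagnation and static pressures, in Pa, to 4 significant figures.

ΔP ≈ 1757 Pa

Bernoulli between the free stream and the stagnation point: ½ρv² = P_stag − P_static.
ΔP = ½·1.178·54.62² = 1757 Pa.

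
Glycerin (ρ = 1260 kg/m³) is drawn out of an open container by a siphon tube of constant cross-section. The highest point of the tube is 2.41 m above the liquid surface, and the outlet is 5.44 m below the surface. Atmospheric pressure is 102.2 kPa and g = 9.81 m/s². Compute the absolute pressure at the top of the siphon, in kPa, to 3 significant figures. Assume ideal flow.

P_top = 5.17 kPa

The outlet speed comes from Torricelli: v = √(2g·5.44) = 10.3 m/s.
The bore is uniform, so the speed at the crest is the same v. Bernoulli surface→crest: P_atm = P_top + ½ρv² + ρg·h_top.
P_top = 102200 − ½·1260·10.3² − 1260·9.81·2.41 = 5170 Pa.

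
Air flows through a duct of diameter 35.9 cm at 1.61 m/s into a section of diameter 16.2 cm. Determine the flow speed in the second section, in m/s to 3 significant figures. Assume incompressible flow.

v₂ ≈ 7.91 m/s

Mass conservation (A₁v₁ = A₂v₂) gives v₂ = 1.61 × 1010/206 = 7.91 m/s.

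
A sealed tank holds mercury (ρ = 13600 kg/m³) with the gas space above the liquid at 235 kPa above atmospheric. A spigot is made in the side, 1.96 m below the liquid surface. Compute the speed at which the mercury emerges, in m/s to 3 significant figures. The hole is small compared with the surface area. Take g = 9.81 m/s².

Take point 1 at the surface (v₁ ≈ 0) and point 2 at the hole (at atmospheric pressure). Bernoulli: P₁ + ρg h = P_atm + ½ρv₂².
With P₁ − P_atm = 235000 Pa, v₂ = √(2gh + 2ΔP/ρ) = √(2·9.81·1.96 + 2·235000/13600) = 8.54 m/s.

8.54 m/s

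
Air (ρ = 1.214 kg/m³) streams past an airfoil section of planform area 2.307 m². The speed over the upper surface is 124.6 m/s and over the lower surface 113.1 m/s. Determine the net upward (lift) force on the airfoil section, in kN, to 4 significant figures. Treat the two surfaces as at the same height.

F ≈ 3.828 kN

With equal heights on the two surfaces, Bernoulli gives P_lower − P_upper = ½ρ(v_upper² − v_lower²).
ΔP = ½·1.214·(124.6² − 113.1²) = 1659 Pa.
Lift = ΔP · A = 1659 × 2.307 = 3828 N.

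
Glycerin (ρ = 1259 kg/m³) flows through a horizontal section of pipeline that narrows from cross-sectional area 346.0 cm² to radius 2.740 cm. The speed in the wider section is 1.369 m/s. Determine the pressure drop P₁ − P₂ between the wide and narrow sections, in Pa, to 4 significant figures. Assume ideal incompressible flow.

By continuity, v₂ = v₁·A₁/A₂ = 1.369·(346.0/23.59) = 20.08 m/s.
With no height change, Bernoulli's equation is P₁ + ½ρv₁² = P₂ + ½ρv₂².
P₁ − P₂ = ½·1259·(20.08² − 1.369²) = ½·1259·401.5 = 252700 Pa.

ΔP ≈ 252700 Pa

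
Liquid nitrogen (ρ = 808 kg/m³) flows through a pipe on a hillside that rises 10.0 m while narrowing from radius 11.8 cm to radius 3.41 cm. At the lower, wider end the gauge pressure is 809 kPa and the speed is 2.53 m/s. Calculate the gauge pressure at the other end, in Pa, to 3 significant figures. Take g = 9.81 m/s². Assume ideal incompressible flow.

Continuity gives A₁v₁ = A₂v₂, so v₂ = (437 cm²)/(36.5 cm²) × 2.53 m/s = 30.3 m/s.
Applying Bernoulli between the two ends and solving for P₂: P₂ = P₁ + ½ρ(v₁² − v₂²) − ρgΔh.
P₂ = 809000 + ½·808·(2.53² − 30.3²) − 808·9.81·(+10.0) = 809000 + (-368000) − (79300) = 362000 Pa.

362000 Pa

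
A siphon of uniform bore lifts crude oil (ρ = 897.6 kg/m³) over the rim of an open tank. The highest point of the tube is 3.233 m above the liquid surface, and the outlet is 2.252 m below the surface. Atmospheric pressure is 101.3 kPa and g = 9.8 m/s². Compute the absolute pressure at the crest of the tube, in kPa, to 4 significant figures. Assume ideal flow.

From the surface to the outlet (both open to atmosphere, surface at rest): v = √(2g·h_out) = √(2·9.8·2.252) = 6.644 m/s.
The bore is uniform, so the speed at the crest is the same v. Bernoulli surface→crest: P_atm = P_top + ½ρv² + ρg·h_top.
P_top = 101300 − ½·897.6·6.644² − 897.6·9.8·3.233 = 53050 Pa.

53.05 kPa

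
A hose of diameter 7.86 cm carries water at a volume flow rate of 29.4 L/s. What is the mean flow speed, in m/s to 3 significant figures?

v = 6.06 m/s

Q = 29.4 L/s = 0.0294 m³/s.
v = Q/A = 0.0294 / 0.00485 = 6.06 m/s.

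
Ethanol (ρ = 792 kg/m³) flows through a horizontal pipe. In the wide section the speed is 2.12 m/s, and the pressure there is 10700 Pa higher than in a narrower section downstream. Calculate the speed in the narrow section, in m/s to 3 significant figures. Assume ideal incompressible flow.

5.61 m/s

With h₁ = h₂, rearranging Bernoulli gives v₂ = √(v₁² + 2ΔP/ρ).
v₂ = √(2.12² + 2·10700/792) = √(4.49 + 27.0) = 5.61 m/s.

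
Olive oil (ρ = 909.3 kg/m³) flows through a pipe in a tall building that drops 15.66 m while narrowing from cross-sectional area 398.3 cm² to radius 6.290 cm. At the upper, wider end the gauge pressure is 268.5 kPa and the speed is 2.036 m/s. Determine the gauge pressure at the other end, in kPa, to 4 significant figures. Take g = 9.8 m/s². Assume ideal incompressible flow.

Continuity gives A₁v₁ = A₂v₂, so v₂ = (398.3 cm²)/(124.3 cm²) × 2.036 m/s = 6.524 m/s.
Bernoulli: P₁ + ½ρv₁² + ρg h₁ = P₂ + ½ρv₂² + ρg h₂, so P₂ = P₁ + ½ρ(v₁² − v₂²) − ρg(h₂ − h₁).
P₂ = 268500 + ½·909.3·(2.036² − 6.524²) − 909.3·9.8·(−15.66) = 268500 + (-17470) − (-139500) = 390600 Pa.

390.6 kPa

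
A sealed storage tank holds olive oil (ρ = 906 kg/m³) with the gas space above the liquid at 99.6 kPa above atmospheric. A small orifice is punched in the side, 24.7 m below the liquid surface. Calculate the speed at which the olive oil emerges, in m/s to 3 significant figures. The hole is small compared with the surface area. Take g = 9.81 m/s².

Take point 1 at the surface (v₁ ≈ 0) and point 2 at the hole (at atmospheric pressure). Bernoulli: P₁ + ρg h = P_atm + ½ρv₂².
With P₁ − P_atm = 99600 Pa, v₂ = √(2gh + 2ΔP/ρ) = √(2·9.81·24.7 + 2·99600/906) = 26.5 m/s.

v = 26.5 m/s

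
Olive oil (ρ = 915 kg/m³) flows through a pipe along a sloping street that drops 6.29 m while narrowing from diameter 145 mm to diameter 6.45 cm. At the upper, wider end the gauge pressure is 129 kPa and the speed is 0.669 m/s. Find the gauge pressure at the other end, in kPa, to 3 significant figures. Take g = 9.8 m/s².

180 kPa

The volume flow rate is constant, so v₂ = (A₁/A₂)v₁ = (165/32.7)·0.669 = 3.38 m/s.
Energy conservation along the streamline gives P₂ = P₁ − ½ρ(v₂² − v₁²) − ρg(h₂ − h₁).
P₂ = 129000 + ½·915·(0.669² − 3.38²) − 915·9.8·(−6.29) = 129000 + (-5020) − (-56400) = 180000 Pa.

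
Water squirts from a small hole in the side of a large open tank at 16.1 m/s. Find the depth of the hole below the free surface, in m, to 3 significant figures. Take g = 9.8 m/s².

h ≈ 13.2 m

Inverting v = √(2gh) gives h = v² / 2g.
h = 16.1²/(2·9.8) = 259/19.60 = 13.2 m.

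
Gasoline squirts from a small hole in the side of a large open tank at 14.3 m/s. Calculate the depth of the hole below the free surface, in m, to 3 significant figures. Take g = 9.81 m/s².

Torricelli: v = √(2gh), so h = v²/(2g).
h = 14.3²/(2·9.81) = 204/19.62 = 10.4 m.

10.4 m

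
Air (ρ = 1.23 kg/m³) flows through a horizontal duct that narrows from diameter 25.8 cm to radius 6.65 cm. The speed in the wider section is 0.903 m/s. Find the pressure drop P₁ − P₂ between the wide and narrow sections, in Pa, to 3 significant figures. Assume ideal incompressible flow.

The volume flow rate is constant, so v₂ = (A₁/A₂)v₁ = (523/139)·0.903 = 3.40 m/s.
With no height change, Bernoulli's equation is P₁ + ½ρv₁² = P₂ + ½ρv₂².
P₁ − P₂ = ½·1.23·(3.40² − 0.903²) = ½·1.23·10.7 = 6.60 Pa.

ΔP ≈ 6.60 Pa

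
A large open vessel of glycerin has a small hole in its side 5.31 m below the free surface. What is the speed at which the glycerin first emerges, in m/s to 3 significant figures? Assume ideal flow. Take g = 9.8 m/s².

The surface is effectively still and both ends are open, so ½v² = gh and v = √(2·9.8·5.31) = 10.2 m/s.

v ≈ 10.2 m/s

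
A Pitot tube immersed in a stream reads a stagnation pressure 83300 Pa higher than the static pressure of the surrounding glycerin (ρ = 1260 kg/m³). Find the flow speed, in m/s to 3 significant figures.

The dynamic pressure equals the rise in static pressure at the stagnation point: ΔP = ½ρv².
v = √(2ΔP/ρ) = √(2·83300/1260) = 11.5 m/s.

v ≈ 11.5 m/s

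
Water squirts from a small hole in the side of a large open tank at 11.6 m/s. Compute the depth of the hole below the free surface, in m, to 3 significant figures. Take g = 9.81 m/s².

h ≈ 6.86 m

For a small hole in a large open tank, ½v² = gh, giving h = v²/(2g).
h = 11.6²/(2·9.81) = 135/19.62 = 6.86 m.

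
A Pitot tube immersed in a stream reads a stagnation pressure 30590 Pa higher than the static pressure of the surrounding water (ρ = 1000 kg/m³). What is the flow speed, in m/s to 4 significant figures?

At the stagnation point the flow is brought to rest, so Bernoulli gives P_stag − P_static = ½ρv².
v = √(2ΔP/ρ) = √(2·30590/1000) = 7.822 m/s.

v = 7.822 m/s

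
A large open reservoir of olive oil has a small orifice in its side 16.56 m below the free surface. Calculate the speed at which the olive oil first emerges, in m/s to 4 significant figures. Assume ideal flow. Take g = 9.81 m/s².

The surface is effectively still and both ends are open, so ½v² = gh and v = √(2·9.81·16.56) = 18.03 m/s.

v ≈ 18.03 m/s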